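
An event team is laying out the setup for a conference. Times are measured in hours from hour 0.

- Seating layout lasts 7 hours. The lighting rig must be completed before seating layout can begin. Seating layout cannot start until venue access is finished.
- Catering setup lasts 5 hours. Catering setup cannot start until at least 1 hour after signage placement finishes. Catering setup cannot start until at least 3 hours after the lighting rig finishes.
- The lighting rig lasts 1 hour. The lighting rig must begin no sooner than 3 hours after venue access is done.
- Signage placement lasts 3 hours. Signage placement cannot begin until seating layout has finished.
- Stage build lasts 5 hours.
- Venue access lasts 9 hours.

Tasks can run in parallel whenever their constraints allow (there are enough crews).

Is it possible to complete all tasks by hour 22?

Stage build has no prerequisites, so it starts at hour 0 and finishes at hour 5.
Venue access has no prerequisites, so it starts at hour 0 and finishes at hour 9.
The lighting rig cannot begin until venue access (finishes hour 9, plus 3-hour gap → hour 12). It runs from hour 12 to 12 + 1 = hour 13.
Seating layout cannot start until the lighting rig (finishes hour 13); venue access (finishes hour 9). The controlling bound is hour 13, so seating layout finishes at 13 + 7 = hour 20.
After seating layout (finishes hour 20), signage placement can start at hour 20 and finishes at hour 23.
Catering setup cannot start until signage placement (finishes hour 23, plus 1-hour gap → hour 24); the lighting rig (finishes hour 13, plus 3-hour gap → hour 16). The controlling bound is hour 24, so catering setup finishes at 24 + 5 = hour 29.
The earliest everything can be done is hour 29, which is after the deadline of 22, so it is not possible.

No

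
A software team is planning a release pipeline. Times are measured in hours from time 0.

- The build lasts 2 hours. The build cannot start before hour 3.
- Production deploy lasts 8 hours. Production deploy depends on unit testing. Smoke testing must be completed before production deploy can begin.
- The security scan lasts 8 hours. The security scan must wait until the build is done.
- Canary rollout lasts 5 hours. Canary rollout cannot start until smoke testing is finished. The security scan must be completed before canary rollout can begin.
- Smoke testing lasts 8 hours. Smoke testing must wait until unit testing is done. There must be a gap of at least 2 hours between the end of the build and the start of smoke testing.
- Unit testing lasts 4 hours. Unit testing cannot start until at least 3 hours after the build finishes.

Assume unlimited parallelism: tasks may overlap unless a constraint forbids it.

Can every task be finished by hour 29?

The build waits on its own release at hour 3, so it starts at hour 3 and finishes at 3 + 2 = hour 5.
The security scan waits on the build (finishes hour 5), so it starts at hour 5 and finishes at 5 + 8 = hour 13.
Unit testing waits on the build (finishes hour 5, plus 3-hour gap → hour 8), so it starts at hour 8 and finishes at 8 + 4 = hour 12.
Smoke testing has to wait for unit testing (finishes hour 12); the build (finishes hour 5, plus 2-hour gap → hour 7). The latest of these is hour 12, so smoke testing runs hour 12 to 12 + 8 = hour 20.
Production deploy needs all of unit testing (finishes hour 12); smoke testing (finishes hour 20). That puts its earliest start at hour 20; it finishes at 20 + 8 = hour 28.
Canary rollout cannot start until smoke testing (finishes hour 20); the security scan (finishes hour 13). The controlling bound is hour 20, so canary rollout finishes at 20 + 5 = hour 25.
Every task is finished by hour 28, which is no later than the deadline of 29, so the schedule is feasible.

Yes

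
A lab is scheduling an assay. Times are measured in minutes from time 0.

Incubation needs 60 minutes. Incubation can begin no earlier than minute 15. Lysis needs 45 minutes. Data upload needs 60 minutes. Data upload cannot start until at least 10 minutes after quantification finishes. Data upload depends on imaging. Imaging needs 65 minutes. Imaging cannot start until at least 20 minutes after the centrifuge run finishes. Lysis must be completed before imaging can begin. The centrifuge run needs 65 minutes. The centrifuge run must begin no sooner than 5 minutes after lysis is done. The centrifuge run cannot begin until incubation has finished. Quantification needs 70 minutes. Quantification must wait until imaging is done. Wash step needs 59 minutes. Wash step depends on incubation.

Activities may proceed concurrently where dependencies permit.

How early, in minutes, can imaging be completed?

225

After its own release at minute 15, incubation can start at minute 15 and finishes at minute 75.
Nothing blocks lysis, so it runs from minute 0 to minute 45.
For the centrifuge run: lysis (finishes minute 45, plus 5-minute gap → minute 50); incubation (finishes minute 75). Taking the maximum gives a start of minute 75, and it finishes at 75 + 65 = minute 140.
Imaging needs all of the centrifuge run (finishes minute 140, plus 20-minute gap → minute 160); lysis (finishes minute 45). That puts its earliest start at minute 160; it finishes at 160 + 65 = minute 225.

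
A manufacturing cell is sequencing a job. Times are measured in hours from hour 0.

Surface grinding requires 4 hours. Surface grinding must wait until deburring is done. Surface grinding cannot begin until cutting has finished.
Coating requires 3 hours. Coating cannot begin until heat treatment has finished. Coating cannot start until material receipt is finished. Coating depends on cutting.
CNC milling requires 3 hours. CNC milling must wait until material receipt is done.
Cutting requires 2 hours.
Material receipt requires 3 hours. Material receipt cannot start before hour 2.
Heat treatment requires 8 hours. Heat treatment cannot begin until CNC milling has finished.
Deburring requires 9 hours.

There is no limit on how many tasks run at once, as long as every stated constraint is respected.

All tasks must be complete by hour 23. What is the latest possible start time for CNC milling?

Coating has no dependents, so it just needs to finish by hour 23. Starting by 23 − 3 = hour 20 achieves that.
Heat treatment feeds into coating (must start by hour 20); so heat treatment must finish by hour 20 and therefore start by hour 12.
CNC milling must finish before heat treatment (must start by hour 12). With a 3-hour duration, CNC milling must start by 12 − 3 = hour 9.

9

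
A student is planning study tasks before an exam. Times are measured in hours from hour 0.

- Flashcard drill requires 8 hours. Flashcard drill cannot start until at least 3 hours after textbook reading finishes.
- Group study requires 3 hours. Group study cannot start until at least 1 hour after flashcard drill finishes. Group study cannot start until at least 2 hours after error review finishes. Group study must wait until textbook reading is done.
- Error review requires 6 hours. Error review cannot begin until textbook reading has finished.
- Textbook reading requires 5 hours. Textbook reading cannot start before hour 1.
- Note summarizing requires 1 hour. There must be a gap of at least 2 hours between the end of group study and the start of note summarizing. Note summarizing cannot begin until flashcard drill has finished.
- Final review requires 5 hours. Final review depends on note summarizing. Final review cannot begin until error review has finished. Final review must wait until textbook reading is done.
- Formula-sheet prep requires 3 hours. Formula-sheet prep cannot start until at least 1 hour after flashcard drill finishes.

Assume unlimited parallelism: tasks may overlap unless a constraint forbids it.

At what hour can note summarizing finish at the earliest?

24

Textbook reading waits on its own release at hour 1, so it starts at hour 1 and finishes at 1 + 5 = hour 6.
After textbook reading (finishes hour 6), error review can start at hour 6 and finishes at hour 12.
Flashcard drill cannot begin until textbook reading (finishes hour 6, plus 3-hour gap → hour 9). It runs from hour 9 to 9 + 8 = hour 17.
Group study needs all of flashcard drill (finishes hour 17, plus 1-hour gap → hour 18); error review (finishes hour 12, plus 2-hour gap → hour 14); textbook reading (finishes hour 6). That puts its earliest start at hour 18; it finishes at 18 + 3 = hour 21.
Note summarizing has to wait for group study (finishes hour 21, plus 2-hour gap → hour 23); flashcard drill (finishes hour 17). The latest of these is hour 23, so note summarizing runs hour 23 to 23 + 1 = hour 24.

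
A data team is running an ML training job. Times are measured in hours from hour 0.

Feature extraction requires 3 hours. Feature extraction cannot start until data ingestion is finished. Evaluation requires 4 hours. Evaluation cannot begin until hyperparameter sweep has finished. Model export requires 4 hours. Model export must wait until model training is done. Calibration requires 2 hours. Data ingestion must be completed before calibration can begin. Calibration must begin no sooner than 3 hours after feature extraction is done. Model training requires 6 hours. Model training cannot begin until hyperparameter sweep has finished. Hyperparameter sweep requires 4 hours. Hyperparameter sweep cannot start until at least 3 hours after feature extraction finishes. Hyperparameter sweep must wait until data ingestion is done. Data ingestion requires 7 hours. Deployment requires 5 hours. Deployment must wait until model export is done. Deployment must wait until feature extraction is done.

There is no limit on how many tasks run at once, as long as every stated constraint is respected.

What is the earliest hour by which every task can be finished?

32

Nothing blocks data ingestion, so it runs from hour 0 to hour 7.
Feature extraction cannot begin until data ingestion (finishes hour 7). It runs from hour 7 to 7 + 3 = hour 10.
Calibration cannot start until data ingestion (finishes hour 7); feature extraction (finishes hour 10, plus 3-hour gap → hour 13). The controlling bound is hour 13, so calibration finishes at 13 + 2 = hour 15.
Hyperparameter sweep has to wait for feature extraction (finishes hour 10, plus 3-hour gap → hour 13); data ingestion (finishes hour 7). The latest of these is hour 13, so hyperparameter sweep runs hour 13 to 13 + 4 = hour 17.
Evaluation waits on hyperparameter sweep (finishes hour 17), so it starts at hour 17 and finishes at 17 + 4 = hour 21.
Model training cannot begin until hyperparameter sweep (finishes hour 17). It runs from hour 17 to 17 + 6 = hour 23.
After model training (finishes hour 23), model export can start at hour 23 and finishes at hour 27.
For deployment: model export (finishes hour 27); feature extraction (finishes hour 10). Taking the maximum gives a start of hour 27, and it finishes at 27 + 5 = hour 32.
All tasks are finished once the last one completes. Finish times: Data ingestion at 7, Feature extraction at 10, Hyperparameter sweep at 17, Model training at 23, Evaluation at 21, Calibration at 15, Model export at 27, Deployment at 32. The latest is hour 32.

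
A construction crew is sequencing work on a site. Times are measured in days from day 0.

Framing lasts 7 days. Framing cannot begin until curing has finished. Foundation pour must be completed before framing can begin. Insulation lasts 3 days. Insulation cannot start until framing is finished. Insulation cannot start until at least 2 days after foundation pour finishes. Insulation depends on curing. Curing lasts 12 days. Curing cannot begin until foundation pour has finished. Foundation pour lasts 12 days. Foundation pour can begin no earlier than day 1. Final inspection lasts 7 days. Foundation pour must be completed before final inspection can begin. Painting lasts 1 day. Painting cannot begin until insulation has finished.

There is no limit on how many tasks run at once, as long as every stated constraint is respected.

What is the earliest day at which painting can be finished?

36

After its own release at day 1, foundation pour can start at day 1 and finishes at day 13.
After foundation pour (finishes day 13), curing can start at day 13 and finishes at day 25.
For framing: curing (finishes day 25); foundation pour (finishes day 13). Taking the maximum gives a start of day 25, and it finishes at 25 + 7 = day 32.
Insulation has to wait for framing (finishes day 32); foundation pour (finishes day 13, plus 2-day gap → day 15); curing (finishes day 25). The latest of these is day 32, so insulation runs day 32 to 32 + 3 = day 35.
Painting cannot begin until insulation (finishes day 35). It runs from day 35 to 35 + 1 = day 36.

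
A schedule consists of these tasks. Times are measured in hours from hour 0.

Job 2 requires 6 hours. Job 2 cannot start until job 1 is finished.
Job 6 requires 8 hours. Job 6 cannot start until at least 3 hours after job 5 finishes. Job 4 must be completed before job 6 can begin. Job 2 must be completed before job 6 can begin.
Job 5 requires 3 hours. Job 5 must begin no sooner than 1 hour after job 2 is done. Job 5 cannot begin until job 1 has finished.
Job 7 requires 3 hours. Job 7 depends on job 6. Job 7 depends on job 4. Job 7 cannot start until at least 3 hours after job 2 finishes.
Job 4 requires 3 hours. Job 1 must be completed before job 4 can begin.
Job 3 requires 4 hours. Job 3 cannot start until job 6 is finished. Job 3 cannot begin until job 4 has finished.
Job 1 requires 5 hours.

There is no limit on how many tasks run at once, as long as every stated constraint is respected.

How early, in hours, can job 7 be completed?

Job 1 has no prerequisites, so it starts at hour 0 and finishes at hour 5.
Job 4 cannot begin until job 1 (finishes hour 5). It runs from hour 5 to 5 + 3 = hour 8.
Job 2 cannot begin until job 1 (finishes hour 5). It runs from hour 5 to 5 + 6 = hour 11.
Job 5 cannot start until job 2 (finishes hour 11, plus 1-hour gap → hour 12); job 1 (finishes hour 5). The controlling bound is hour 12, so job 5 finishes at 12 + 3 = hour 15.
Job 6 cannot start until job 5 (finishes hour 15, plus 3-hour gap → hour 18); job 4 (finishes hour 8); job 2 (finishes hour 11). The controlling bound is hour 18, so job 6 finishes at 18 + 8 = hour 26.
For job 7: job 6 (finishes hour 26); job 4 (finishes hour 8); job 2 (finishes hour 11, plus 3-hour gap → hour 14). Taking the maximum gives a start of hour 26, and it finishes at 26 + 3 = hour 29.

29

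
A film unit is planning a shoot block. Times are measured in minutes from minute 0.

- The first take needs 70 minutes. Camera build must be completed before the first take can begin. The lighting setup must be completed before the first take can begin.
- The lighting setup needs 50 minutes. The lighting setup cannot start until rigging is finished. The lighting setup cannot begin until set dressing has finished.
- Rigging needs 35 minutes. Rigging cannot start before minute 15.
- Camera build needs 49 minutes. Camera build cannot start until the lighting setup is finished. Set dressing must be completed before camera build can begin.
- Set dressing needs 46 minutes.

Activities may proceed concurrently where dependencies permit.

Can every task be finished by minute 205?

No

Set dressing has no prerequisites, so it starts at minute 0 and finishes at minute 46.
Rigging waits on its own release at minute 15, so it starts at minute 15 and finishes at 15 + 35 = minute 50.
The lighting setup needs all of rigging (finishes minute 50); set dressing (finishes minute 46). That puts its earliest start at minute 50; it finishes at 50 + 50 = minute 100.
Camera build has to wait for the lighting setup (finishes minute 100); set dressing (finishes minute 46). The latest of these is minute 100, so camera build runs minute 100 to 100 + 49 = minute 149.
For the first take: camera build (finishes minute 149); the lighting setup (finishes minute 100). Taking the maximum gives a start of minute 149, and it finishes at 149 + 70 = minute 219.
The earliest everything can be done is minute 219, which is after the deadline of 205, so it is not possible.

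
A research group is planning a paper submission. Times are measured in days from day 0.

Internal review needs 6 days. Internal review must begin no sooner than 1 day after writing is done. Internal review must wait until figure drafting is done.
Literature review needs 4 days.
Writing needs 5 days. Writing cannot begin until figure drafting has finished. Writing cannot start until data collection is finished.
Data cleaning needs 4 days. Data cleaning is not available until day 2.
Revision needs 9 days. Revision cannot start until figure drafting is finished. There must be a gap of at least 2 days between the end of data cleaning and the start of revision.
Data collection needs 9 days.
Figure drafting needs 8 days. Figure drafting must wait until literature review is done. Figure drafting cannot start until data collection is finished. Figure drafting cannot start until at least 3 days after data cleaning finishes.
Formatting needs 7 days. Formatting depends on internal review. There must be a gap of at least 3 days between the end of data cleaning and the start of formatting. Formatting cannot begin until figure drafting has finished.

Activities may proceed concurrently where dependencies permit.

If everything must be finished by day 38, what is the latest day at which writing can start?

Formatting must finish by day 38; it takes 7 days, so it must start by 38 − 7 = day 31.
Internal review must finish before formatting (must start by day 31). With a 6-day duration, internal review must start by 31 − 6 = day 25.
Writing feeds into internal review (must start by day 25, minus 1-day gap → day 24); so writing must finish by day 24 and therefore start by day 19.

19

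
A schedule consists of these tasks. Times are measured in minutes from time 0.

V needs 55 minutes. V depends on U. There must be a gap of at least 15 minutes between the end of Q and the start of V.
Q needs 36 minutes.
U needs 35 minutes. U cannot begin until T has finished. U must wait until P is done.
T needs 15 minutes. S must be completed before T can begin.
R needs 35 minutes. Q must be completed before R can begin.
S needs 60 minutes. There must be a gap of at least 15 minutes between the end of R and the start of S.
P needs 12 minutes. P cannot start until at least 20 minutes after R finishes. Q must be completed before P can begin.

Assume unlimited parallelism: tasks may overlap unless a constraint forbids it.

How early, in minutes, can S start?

86

Nothing blocks Q, so it runs from minute 0 to minute 36.
R waits on Q (finishes minute 36), so it starts at minute 36 and finishes at 36 + 35 = minute 71.
S waits on R (finishes minute 71, plus 15-minute gap → minute 86), so the earliest it can start is minute 86.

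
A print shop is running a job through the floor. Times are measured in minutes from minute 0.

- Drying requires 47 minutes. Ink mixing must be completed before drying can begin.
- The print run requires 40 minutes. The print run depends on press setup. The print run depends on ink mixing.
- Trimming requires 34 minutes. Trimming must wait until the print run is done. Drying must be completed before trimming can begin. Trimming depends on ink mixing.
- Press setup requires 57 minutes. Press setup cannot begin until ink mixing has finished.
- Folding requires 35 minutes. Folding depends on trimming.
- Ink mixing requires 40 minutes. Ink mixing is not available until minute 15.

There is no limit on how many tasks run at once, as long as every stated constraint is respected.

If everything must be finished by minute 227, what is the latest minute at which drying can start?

To finish by minute 227, folding (duration 35) must start no later than minute 192.
Trimming has to be done before folding (must start by minute 192). That means finishing by minute 192, i.e. starting by 192 − 34 = minute 158.
Drying has to be done before trimming (must start by minute 158). That means finishing by minute 158, i.e. starting by 158 − 47 = minute 111.

111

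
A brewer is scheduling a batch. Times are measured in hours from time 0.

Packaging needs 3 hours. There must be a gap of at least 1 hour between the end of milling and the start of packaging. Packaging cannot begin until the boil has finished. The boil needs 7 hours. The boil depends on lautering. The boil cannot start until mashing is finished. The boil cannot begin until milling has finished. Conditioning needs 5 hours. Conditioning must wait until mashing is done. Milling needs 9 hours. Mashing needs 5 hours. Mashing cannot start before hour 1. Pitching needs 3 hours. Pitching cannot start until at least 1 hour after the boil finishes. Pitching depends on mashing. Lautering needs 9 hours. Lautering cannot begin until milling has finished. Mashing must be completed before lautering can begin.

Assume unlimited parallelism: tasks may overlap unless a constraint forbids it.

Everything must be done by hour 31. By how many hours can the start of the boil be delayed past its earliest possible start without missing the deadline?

2

Mashing waits on its own release at hour 1, so it starts at hour 1 and finishes at 1 + 5 = hour 6.
Milling can start immediately at hour 0; it finishes at hour 9.
For lautering: milling (finishes hour 9); mashing (finishes hour 6). Taking the maximum gives a start of hour 9, and it finishes at 9 + 9 = hour 18.
The boil needs all of lautering (finishes hour 18); mashing (finishes hour 6); milling (finishes hour 9). That puts its earliest start at hour 18; it finishes at 18 + 7 = hour 25.

Working backward from the deadline:
Pitching has no dependents, so it just needs to finish by hour 31. Starting by 31 − 3 = hour 28 achieves that.
Packaging must finish by hour 31; it takes 3 hours, so it must start by 31 − 3 = hour 28.
The boil feeds pitching (must start by hour 28, minus 1-hour gap → hour 27); packaging (must start by hour 28). Taking the minimum, the boil must finish by hour 27 and start by 27 − 7 = hour 20.
So the boil can start as early as hour 18 and as late as hour 20, giving 20 − 18 = 2 hours of slack.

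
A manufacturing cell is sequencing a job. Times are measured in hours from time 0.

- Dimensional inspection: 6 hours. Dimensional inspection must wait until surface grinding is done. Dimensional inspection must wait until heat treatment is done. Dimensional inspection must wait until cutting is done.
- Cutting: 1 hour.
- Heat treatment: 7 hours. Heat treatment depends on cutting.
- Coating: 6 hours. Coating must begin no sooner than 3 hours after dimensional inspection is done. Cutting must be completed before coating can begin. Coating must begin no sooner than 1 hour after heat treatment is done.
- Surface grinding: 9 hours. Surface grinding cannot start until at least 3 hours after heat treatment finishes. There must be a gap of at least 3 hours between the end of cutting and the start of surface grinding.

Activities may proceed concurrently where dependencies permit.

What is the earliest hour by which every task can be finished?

35

Cutting can start immediately at hour 0; it finishes at hour 1.
Heat treatment waits on cutting (finishes hour 1), so it starts at hour 1 and finishes at 1 + 7 = hour 8.
For surface grinding: heat treatment (finishes hour 8, plus 3-hour gap → hour 11); cutting (finishes hour 1, plus 3-hour gap → hour 4). Taking the maximum gives a start of hour 11, and it finishes at 11 + 9 = hour 20.
Dimensional inspection needs all of surface grinding (finishes hour 20); heat treatment (finishes hour 8); cutting (finishes hour 1). That puts its earliest start at hour 20; it finishes at 20 + 6 = hour 26.
Coating cannot start until dimensional inspection (finishes hour 26, plus 3-hour gap → hour 29); cutting (finishes hour 1); heat treatment (finishes hour 8, plus 1-hour gap → hour 9). The controlling bound is hour 29, so coating finishes at 29 + 6 = hour 35.
All tasks are finished once the last one completes. Finish times: Cutting at 1, Heat treatment at 8, Surface grinding at 20, Dimensional inspection at 26, Coating at 35. The latest is hour 35.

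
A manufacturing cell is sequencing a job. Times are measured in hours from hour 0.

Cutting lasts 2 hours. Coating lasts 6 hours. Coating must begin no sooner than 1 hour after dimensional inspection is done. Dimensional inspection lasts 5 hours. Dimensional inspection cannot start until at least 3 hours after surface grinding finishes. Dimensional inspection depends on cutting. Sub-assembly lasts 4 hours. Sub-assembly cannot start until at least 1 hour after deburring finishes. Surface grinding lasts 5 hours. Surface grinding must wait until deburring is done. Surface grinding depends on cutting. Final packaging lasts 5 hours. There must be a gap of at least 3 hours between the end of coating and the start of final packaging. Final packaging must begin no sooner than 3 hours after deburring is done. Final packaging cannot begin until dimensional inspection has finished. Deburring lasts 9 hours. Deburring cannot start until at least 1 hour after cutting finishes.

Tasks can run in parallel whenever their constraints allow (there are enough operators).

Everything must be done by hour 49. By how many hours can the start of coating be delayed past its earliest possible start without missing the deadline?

Cutting can start immediately at hour 0; it finishes at hour 2.
After cutting (finishes hour 2, plus 1-hour gap → hour 3), deburring can start at hour 3 and finishes at hour 12.
Surface grinding needs all of deburring (finishes hour 12); cutting (finishes hour 2). That puts its earliest start at hour 12; it finishes at 12 + 5 = hour 17.
For dimensional inspection: surface grinding (finishes hour 17, plus 3-hour gap → hour 20); cutting (finishes hour 2). Taking the maximum gives a start of hour 20, and it finishes at 20 + 5 = hour 25.
After dimensional inspection (finishes hour 25, plus 1-hour gap → hour 26), coating can start at hour 26 and finishes at hour 32.

Working backward from the deadline:
To finish by hour 49, final packaging (duration 5) must start no later than hour 44.
Coating has to be done before final packaging (must start by hour 44, minus 3-hour gap → hour 41). That means finishing by hour 41, i.e. starting by 41 − 6 = hour 35.
So coating can start as early as hour 26 and as late as hour 35, giving 35 − 26 = 9 hours of slack.

9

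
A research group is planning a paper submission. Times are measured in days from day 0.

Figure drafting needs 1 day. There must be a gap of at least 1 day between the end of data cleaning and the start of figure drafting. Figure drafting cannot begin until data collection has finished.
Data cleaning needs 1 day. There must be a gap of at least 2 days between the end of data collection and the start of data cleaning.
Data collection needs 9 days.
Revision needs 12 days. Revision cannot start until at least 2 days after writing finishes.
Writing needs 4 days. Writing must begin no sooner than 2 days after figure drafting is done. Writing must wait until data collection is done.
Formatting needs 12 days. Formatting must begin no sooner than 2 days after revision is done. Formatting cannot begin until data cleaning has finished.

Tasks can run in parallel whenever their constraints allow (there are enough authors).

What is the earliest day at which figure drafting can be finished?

14

Data collection can start immediately at day 0; it finishes at day 9.
Data cleaning cannot begin until data collection (finishes day 9, plus 2-day gap → day 11). It runs from day 11 to 11 + 1 = day 12.
Figure drafting cannot start until data cleaning (finishes day 12, plus 1-day gap → day 13); data collection (finishes day 9). The controlling bound is day 13, so figure drafting finishes at 13 + 1 = day 14.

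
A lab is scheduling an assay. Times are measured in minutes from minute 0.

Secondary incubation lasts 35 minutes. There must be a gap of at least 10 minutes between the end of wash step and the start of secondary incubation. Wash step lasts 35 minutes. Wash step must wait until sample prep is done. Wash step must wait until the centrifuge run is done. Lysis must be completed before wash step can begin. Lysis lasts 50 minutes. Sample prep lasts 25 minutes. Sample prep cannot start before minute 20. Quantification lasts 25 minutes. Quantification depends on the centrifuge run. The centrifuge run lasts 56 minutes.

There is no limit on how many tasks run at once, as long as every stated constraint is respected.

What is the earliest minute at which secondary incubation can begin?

101

The centrifuge run has no prerequisites, so it starts at minute 0 and finishes at minute 56.
Lysis has no prerequisites, so it starts at minute 0 and finishes at minute 50.
Sample prep waits on its own release at minute 20, so it starts at minute 20 and finishes at 20 + 25 = minute 45.
For wash step: sample prep (finishes minute 45); the centrifuge run (finishes minute 56); lysis (finishes minute 50). Taking the maximum gives a start of minute 56, and it finishes at 56 + 35 = minute 91.
Secondary incubation waits on wash step (finishes minute 91, plus 10-minute gap → minute 101), so the earliest it can start is minute 101.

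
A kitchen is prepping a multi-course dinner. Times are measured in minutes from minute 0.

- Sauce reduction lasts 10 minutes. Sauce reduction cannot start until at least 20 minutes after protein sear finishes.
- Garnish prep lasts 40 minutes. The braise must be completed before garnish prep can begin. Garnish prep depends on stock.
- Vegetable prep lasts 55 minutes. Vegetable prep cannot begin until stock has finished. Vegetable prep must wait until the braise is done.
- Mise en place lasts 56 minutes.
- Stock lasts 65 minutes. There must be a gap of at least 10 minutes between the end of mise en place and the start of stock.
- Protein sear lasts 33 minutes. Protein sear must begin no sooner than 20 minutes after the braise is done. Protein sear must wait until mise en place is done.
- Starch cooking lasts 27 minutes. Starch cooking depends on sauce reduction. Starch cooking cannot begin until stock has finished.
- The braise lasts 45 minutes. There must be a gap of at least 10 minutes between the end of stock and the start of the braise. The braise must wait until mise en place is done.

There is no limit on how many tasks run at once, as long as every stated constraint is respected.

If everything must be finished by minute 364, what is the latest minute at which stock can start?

134

Nothing follows starch cooking; the deadline of minute 364 is its only limit. It must start by 364 − 27 = minute 337.
Sauce reduction must finish before starch cooking (must start by minute 337). With a 10-minute duration, sauce reduction must start by 337 − 10 = minute 327.
Protein sear has to be done before sauce reduction (must start by minute 327, minus 20-minute gap → minute 307). That means finishing by minute 307, i.e. starting by 307 − 33 = minute 274.
Vegetable prep has no dependents, so it just needs to finish by minute 364. Starting by 364 − 55 = minute 309 achieves that.
Nothing follows garnish prep; the deadline of minute 364 is its only limit. It must start by 364 − 40 = minute 324.
The braise must finish in time for protein sear (must start by minute 274, minus 20-minute gap → minute 254); vegetable prep (must start by minute 309); garnish prep (must start by minute 324). The tightest is minute 254, so the braise must start by 254 − 45 = minute 209.
Stock feeds the braise (must start by minute 209, minus 10-minute gap → minute 199); vegetable prep (must start by minute 309); starch cooking (must start by minute 337); garnish prep (must start by minute 324). Taking the minimum, stock must finish by minute 199 and start by 199 − 65 = minute 134.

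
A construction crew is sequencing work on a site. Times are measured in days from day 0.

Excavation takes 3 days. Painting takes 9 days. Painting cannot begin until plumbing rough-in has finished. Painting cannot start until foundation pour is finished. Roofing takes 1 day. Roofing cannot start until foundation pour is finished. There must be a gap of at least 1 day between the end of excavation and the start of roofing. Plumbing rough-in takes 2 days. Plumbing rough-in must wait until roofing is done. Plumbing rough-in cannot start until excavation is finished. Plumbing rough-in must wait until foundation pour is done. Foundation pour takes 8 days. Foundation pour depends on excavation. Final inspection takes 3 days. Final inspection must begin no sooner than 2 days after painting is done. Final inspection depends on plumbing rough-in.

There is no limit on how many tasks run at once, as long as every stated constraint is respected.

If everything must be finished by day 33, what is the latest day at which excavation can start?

Final inspection must finish by day 33; it takes 3 days, so it must start by 33 − 3 = day 30.
Painting must finish before final inspection (must start by day 30, minus 2-day gap → day 28). With a 9-day duration, painting must start by 28 − 9 = day 19.
Plumbing rough-in must finish in time for painting (must start by day 19); final inspection (must start by day 30). The tightest is day 19, so plumbing rough-in must start by 19 − 2 = day 17.
Roofing has to be done before plumbing rough-in (must start by day 17). That means finishing by day 17, i.e. starting by 17 − 1 = day 16.
For foundation pour: roofing (must start by day 16); plumbing rough-in (must start by day 17); painting (must start by day 19). The most restrictive is day 16; with an 8-day duration, foundation pour must start by day 8.
For excavation: foundation pour (must start by day 8); roofing (must start by day 16, minus 1-day gap → day 15); plumbing rough-in (must start by day 17). The most restrictive is day 8; with a 3-day duration, excavation must start by day 5.

5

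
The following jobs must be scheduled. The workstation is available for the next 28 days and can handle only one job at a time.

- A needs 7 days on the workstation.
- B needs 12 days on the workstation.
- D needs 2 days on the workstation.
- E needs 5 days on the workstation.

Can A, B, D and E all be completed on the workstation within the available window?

Running back to back, the jobs need 7 + 12 + 2 + 5 = 26 days on the workstation.
Since 26 ≤ 28, they fit within the window.

Yes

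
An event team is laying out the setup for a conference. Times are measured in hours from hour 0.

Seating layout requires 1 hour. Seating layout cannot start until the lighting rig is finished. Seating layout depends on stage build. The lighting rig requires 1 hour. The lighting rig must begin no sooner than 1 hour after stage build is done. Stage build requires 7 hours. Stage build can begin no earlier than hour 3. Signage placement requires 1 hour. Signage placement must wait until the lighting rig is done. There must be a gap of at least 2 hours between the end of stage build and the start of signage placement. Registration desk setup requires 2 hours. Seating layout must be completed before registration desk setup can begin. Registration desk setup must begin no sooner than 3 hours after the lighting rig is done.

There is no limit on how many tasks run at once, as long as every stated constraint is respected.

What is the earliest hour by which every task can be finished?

Stage build cannot begin until its own release at hour 3. It runs from hour 3 to 3 + 7 = hour 10.
The lighting rig waits on stage build (finishes hour 10, plus 1-hour gap → hour 11), so it starts at hour 11 and finishes at 11 + 1 = hour 12.
Signage placement needs all of the lighting rig (finishes hour 12); stage build (finishes hour 10, plus 2-hour gap → hour 12). That puts its earliest start at hour 12; it finishes at 12 + 1 = hour 13.
Seating layout needs all of the lighting rig (finishes hour 12); stage build (finishes hour 10). That puts its earliest start at hour 12; it finishes at 12 + 1 = hour 13.
Registration desk setup cannot start until seating layout (finishes hour 13); the lighting rig (finishes hour 12, plus 3-hour gap → hour 15). The controlling bound is hour 15, so registration desk setup finishes at 15 + 2 = hour 17.
All tasks are finished once the last one completes. Finish times: Stage build at 10, The lighting rig at 12, Seating layout at 13, Registration desk setup at 17, Signage placement at 13. The latest is hour 17.

17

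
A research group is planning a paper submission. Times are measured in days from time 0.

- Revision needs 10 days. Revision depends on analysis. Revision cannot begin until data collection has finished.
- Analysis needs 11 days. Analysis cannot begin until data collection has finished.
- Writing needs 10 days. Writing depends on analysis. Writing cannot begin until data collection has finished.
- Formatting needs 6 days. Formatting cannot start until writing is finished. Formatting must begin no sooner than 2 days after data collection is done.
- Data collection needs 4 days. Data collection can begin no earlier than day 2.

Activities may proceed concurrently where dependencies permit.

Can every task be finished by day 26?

No

After its own release at day 2, data collection can start at day 2 and finishes at day 6.
After data collection (finishes day 6), analysis can start at day 6 and finishes at day 17.
Revision needs all of analysis (finishes day 17); data collection (finishes day 6). That puts its earliest start at day 17; it finishes at 17 + 10 = day 27.
Writing needs all of analysis (finishes day 17); data collection (finishes day 6). That puts its earliest start at day 17; it finishes at 17 + 10 = day 27.
Formatting cannot start until writing (finishes day 27); data collection (finishes day 6, plus 2-day gap → day 8). The controlling bound is day 27, so formatting finishes at 27 + 6 = day 33.
The earliest everything can be done is day 33, which is after the deadline of 26, so it is not possible.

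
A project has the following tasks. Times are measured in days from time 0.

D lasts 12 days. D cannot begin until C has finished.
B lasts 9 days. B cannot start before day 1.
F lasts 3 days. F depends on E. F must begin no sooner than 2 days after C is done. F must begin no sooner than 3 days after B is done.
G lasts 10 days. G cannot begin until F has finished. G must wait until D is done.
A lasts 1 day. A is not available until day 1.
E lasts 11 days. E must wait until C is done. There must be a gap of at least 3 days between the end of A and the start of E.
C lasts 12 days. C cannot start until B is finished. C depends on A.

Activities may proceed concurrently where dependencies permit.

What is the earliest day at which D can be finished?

34

After its own release at day 1, B can start at day 1 and finishes at day 10.
A cannot begin until its own release at day 1. It runs from day 1 to 1 + 1 = day 2.
C cannot start until B (finishes day 10); A (finishes day 2). The controlling bound is day 10, so C finishes at 10 + 12 = day 22.
D cannot begin until C (finishes day 22). It runs from day 22 to 22 + 12 = day 34.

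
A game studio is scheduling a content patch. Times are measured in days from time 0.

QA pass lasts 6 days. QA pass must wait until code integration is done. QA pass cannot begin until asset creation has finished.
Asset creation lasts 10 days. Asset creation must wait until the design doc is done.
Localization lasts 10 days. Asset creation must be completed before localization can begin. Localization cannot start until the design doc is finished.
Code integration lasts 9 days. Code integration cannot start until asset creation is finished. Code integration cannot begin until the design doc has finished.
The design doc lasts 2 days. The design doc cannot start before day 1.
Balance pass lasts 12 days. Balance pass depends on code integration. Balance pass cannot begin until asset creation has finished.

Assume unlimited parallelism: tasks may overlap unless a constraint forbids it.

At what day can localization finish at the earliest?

The design doc cannot begin until its own release at day 1. It runs from day 1 to 1 + 2 = day 3.
Asset creation cannot begin until the design doc (finishes day 3). It runs from day 3 to 3 + 10 = day 13.
Localization needs all of asset creation (finishes day 13); the design doc (finishes day 3). That puts its earliest start at day 13; it finishes at 13 + 10 = day 23.

23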